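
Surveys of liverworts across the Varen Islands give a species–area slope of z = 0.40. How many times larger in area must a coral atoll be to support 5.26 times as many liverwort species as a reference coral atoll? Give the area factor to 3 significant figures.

(A₂/A₁)^0.4 = 5.26, so A₂/A₁ = 5.26^(1/0.4) = 5.26^2.5
ln(A₂/A₁) = ln 5.26 / 0.4 = 1.6601 / 0.4 = 4.1503
A₂/A₁ = e^4.1503 ≈ 63.45

63.5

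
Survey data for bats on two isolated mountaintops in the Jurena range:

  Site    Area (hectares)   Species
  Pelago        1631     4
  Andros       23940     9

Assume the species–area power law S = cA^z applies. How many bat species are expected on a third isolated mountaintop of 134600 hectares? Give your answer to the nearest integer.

z = ln(9/4) / ln(23940/1631) = 0.8109 / 2.6864 = 0.3019
c = 4 / 1631^0.3019 = 4 / 9.327 = 0.4289
S₃ = 0.4289 × 134600^0.3019 = 0.4289 × 35.34 ≈ 15.16

15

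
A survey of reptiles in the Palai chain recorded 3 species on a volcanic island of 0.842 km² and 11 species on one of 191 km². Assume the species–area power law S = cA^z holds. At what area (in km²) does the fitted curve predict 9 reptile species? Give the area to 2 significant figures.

z = ln(11/3) / ln(191/0.842) = 1.2993 / 5.4242 = 0.2395
c = 3 / 0.842^0.2395 = 3 / 0.9596 = 3.126
A = (9/3.126)^(1/0.2395) ⇒ ln A = ln(2.879)/0.2395 = 4.4145
A = e^4.4145 ≈ 82.64 km²

83 km²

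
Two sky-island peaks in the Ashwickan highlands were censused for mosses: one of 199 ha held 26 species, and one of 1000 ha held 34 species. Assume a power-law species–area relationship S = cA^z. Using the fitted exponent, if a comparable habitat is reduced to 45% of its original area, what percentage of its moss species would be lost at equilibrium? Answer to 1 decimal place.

z = ln(34/26) / ln(1000/199) = 0.2683 / 1.6145 = 0.1662
S_new/S_old = (A_new/A_old)^z = 0.45^0.1662 = exp(0.1662 × -0.7985) = 0.8757
Fraction lost = 1 − 0.8757 = 0.1243

12.4%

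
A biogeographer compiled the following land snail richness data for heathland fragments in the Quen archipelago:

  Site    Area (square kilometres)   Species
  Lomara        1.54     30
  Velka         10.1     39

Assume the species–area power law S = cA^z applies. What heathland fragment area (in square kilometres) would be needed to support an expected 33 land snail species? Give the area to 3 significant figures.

3.05 square kilometres

z = ln(39/30) / ln(10.1/1.54) = 0.2624 / 1.8808 = 0.1395
c = 30 / 1.54^0.1395 = 30 / 1.062 = 28.25
A = (33/28.25)^(1/0.1395) ⇒ ln A = ln(1.168)/0.1395 = 1.1150
A = e^1.1150 ≈ 3.05 square kilometres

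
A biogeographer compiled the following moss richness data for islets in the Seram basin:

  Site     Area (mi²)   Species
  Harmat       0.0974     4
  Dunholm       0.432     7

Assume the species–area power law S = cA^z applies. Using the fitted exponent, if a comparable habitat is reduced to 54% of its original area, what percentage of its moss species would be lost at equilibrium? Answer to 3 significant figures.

20.7%

z = ln(7/4) / ln(0.432/0.0974) = 0.5596 / 1.4896 = 0.3757
S_new/S_old = (A_new/A_old)^z = 0.54^0.3757 = exp(0.3757 × -0.6162) = 0.7934
Fraction lost = 1 − 0.7934 = 0.2066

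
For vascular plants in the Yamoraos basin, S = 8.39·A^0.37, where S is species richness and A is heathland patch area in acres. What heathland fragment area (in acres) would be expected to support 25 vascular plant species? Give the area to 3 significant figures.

25 = 8.39 × A^0.37  ⇒  A^0.37 = 25/8.39 = 2.98
ln A = ln(2.98) / 0.37 = 1.0918 / 0.37 = 2.9509
A = e^2.9509 ≈ 19.12 acres

19.1 acres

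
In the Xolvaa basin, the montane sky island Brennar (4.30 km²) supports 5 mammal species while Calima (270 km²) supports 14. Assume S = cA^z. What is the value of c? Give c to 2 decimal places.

3.48

z = ln(S₂/S₁) / ln(A₂/A₁) = ln(14/5) / ln(270/4.3) = 1.0296 / 4.1398 = 0.2487
c = S₁ / A₁^z = 5 / 4.3^0.2487 = 5 / 1.437 = 3.479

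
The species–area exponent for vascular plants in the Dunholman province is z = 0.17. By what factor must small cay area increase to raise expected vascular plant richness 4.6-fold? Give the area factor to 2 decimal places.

7917.27

(A₂/A₁)^0.17 = 4.6, so A₂/A₁ = 4.6^(1/0.17) = 4.6^5.882
ln(A₂/A₁) = ln 4.6 / 0.17 = 1.5261 / 0.17 = 8.9768
A₂/A₁ = e^8.9768 ≈ 7917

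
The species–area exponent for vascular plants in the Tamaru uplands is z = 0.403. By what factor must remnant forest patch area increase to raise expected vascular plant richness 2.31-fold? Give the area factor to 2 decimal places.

(A₂/A₁)^0.403 = 2.31, so A₂/A₁ = 2.31^(1/0.403) = 2.31^2.481
ln(A₂/A₁) = ln 2.31 / 0.403 = 0.8372 / 0.403 = 2.0775
A₂/A₁ = e^2.0775 ≈ 7.985

7.98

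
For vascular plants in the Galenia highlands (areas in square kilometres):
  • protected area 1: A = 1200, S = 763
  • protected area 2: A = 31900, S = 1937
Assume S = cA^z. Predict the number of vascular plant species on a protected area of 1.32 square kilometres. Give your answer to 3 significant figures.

z = ln(1937/763) / ln(31900/1200) = 0.9316 / 3.2803 = 0.2840
c = 763 / 1200^0.2840 = 763 / 7.491 = 101.9
S₃ = 101.9 × 1.32^0.2840 = 101.9 × 1.082 ≈ 110.2

110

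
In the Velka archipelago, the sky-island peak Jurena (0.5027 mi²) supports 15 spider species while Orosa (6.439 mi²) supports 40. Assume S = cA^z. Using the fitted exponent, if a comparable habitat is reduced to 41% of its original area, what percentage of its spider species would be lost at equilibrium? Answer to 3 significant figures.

z = ln(40/15) / ln(6.439/0.5027) = 0.9808 / 2.5501 = 0.3846
S_new/S_old = (A_new/A_old)^z = 0.41^0.3846 = exp(0.3846 × -0.8916) = 0.7097
Fraction lost = 1 − 0.7097 = 0.2903

29.0%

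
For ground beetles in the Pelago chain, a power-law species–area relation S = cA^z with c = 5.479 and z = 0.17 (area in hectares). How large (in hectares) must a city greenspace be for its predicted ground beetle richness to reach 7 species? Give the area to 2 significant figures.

4.2 hectares

7 = 5.479 × A^0.17  ⇒  A^0.17 = 7/5.479 = 1.278
ln A = ln(1.278) / 0.17 = 0.2450 / 0.17 = 1.4411
A = e^1.4411 ≈ 4.225 hectares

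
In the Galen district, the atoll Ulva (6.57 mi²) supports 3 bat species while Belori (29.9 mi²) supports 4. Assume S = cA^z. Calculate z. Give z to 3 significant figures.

0.190

Taking logs: ln S = ln c + z ln A, so z = (ln S₂ − ln S₁)/(ln A₂ − ln A₁).
z = ln(4/3) / ln(29.9/6.57) = ln(1.333) / ln(4.551) = 0.2877 / 1.5153 = 0.1898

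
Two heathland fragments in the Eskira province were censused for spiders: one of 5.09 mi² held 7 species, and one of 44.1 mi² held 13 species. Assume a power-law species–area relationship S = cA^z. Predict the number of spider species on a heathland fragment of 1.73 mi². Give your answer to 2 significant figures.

z = ln(13/7) / ln(44.1/5.09) = 0.6190 / 2.1592 = 0.2867
c = 7 / 5.09^0.2867 = 7 / 1.594 = 4.39
S₃ = 4.39 × 1.73^0.2867 = 4.39 × 1.17 ≈ 5.137

5.1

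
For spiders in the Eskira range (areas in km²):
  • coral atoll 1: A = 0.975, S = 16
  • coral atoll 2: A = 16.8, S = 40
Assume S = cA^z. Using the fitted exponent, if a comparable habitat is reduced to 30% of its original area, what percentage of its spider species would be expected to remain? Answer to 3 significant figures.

67.9%

z = ln(40/16) / ln(16.8/0.975) = 0.9163 / 2.8467 = 0.3219
S_new/S_old = (A_new/A_old)^z = 0.3^0.3219 = exp(0.3219 × -1.2040) = 0.6787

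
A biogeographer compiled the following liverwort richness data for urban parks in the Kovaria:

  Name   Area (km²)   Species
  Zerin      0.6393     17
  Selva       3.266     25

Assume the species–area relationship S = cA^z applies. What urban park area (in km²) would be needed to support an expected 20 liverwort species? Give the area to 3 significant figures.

z = ln(25/17) / ln(3.266/0.6393) = 0.3857 / 1.6309 = 0.2365
c = 17 / 0.6393^0.2365 = 17 / 0.8996 = 18.9
A = (20/18.9)^(1/0.2365) ⇒ ln A = ln(1.058)/0.2365 = 0.2399
A = e^0.2399 ≈ 1.271 km²

1.27 km²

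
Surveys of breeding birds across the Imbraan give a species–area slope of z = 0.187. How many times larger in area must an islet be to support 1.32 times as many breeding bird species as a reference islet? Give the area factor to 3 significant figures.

4.41

(A₂/A₁)^0.187 = 1.32, so A₂/A₁ = 1.32^(1/0.187) = 1.32^5.348
ln(A₂/A₁) = ln 1.32 / 0.187 = 0.2776 / 0.187 = 1.4847
A₂/A₁ = e^1.4847 ≈ 4.413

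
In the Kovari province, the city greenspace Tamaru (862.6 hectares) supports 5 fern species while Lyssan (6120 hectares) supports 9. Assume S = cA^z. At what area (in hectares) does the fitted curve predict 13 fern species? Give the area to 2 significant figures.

21000 hectares

z = ln(9/5) / ln(6120/862.6) = 0.5878 / 1.9594 = 0.3000
c = 5 / 862.6^0.3000 = 5 / 7.598 = 0.6581
A = (13/0.6581)^(1/0.3000) ⇒ ln A = ln(19.76)/0.3000 = 9.9451
A = e^9.9451 ≈ 20850 hectares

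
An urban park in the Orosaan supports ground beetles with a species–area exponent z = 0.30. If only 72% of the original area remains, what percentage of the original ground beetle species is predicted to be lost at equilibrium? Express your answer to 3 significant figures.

S_new/S_old = (A_new/A_old)^z = 0.72^0.3
= exp(0.3 × ln 0.72) = exp(0.3 × -0.3285) = exp(-0.0986) ≈ 0.9061
Fraction lost = 1 − 0.9061 = 0.09385

9.39%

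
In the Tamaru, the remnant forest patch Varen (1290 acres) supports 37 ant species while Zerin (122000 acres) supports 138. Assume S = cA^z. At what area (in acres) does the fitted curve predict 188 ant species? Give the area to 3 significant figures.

z = ln(138/37) / ln(122000/1290) = 1.3163 / 4.5494 = 0.2893
c = 37 / 1290^0.2893 = 37 / 7.944 = 4.658
A = (188/4.658)^(1/0.2893) ⇒ ln A = ln(40.36)/0.2893 = 12.7804
A = e^12.7804 ≈ 355173 acres

355000 acres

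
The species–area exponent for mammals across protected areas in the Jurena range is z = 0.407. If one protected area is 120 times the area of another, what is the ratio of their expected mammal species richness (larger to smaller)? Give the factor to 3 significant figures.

S₂/S₁ = (A₂/A₁)^z = 120^0.407
ln(S₂/S₁) = 0.407 × ln 120 = 0.407 × 4.7875 = 1.9485
S₂/S₁ = e^1.9485 ≈ 7.018

7.02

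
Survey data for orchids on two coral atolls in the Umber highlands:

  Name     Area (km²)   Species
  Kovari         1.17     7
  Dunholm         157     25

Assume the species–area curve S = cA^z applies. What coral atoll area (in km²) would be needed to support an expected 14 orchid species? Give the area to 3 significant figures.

z = ln(25/7) / ln(157/1.17) = 1.2730 / 4.8992 = 0.2598
c = 7 / 1.17^0.2598 = 7 / 1.042 = 6.72
A = (14/6.72)^(1/0.2598) ⇒ ln A = ln(2.083)/0.2598 = 2.8247
A = e^2.8247 ≈ 16.86 km²

16.9 km²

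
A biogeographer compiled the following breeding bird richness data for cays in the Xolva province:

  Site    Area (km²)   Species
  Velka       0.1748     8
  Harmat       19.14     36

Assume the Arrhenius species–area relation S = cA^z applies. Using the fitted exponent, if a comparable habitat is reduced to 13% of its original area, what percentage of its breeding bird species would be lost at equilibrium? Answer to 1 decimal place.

48.0%

z = ln(36/8) / ln(19.14/0.1748) = 1.5041 / 4.6959 = 0.3203
S_new/S_old = (A_new/A_old)^z = 0.13^0.3203 = exp(0.3203 × -2.0402) = 0.5202
Fraction lost = 1 − 0.5202 = 0.4798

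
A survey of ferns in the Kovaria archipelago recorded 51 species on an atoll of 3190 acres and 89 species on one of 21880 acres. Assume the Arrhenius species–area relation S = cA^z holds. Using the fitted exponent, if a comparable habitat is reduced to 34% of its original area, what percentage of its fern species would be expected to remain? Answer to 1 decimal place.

73.2%

z = ln(89/51) / ln(21880/3190) = 0.5568 / 1.9256 = 0.2892
S_new/S_old = (A_new/A_old)^z = 0.34^0.2892 = exp(0.2892 × -1.0788) = 0.732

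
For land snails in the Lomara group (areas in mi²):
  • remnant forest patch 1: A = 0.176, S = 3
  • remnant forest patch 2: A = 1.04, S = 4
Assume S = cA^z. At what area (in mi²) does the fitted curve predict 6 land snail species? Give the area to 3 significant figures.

12.7 mi²

z = ln(4/3) / ln(1.04/0.176) = 0.2877 / 1.7765 = 0.1619
c = 3 / 0.176^0.1619 = 3 / 0.7548 = 3.975
A = (6/3.975)^(1/0.1619) ⇒ ln A = ln(1.51)/0.1619 = 2.5430
A = e^2.5430 ≈ 12.72 mi²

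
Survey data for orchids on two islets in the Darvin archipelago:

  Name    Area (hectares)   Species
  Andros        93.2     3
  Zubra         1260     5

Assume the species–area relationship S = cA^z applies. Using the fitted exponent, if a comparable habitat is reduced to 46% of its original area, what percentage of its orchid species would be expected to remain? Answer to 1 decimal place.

85.9%

z = ln(5/3) / ln(1260/93.2) = 0.5108 / 2.6041 = 0.1962
S_new/S_old = (A_new/A_old)^z = 0.46^0.1962 = exp(0.1962 × -0.7765) = 0.8587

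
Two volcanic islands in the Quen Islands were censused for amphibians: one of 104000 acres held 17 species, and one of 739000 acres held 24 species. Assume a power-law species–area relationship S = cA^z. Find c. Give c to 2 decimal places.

z = ln(S₂/S₁) / ln(A₂/A₁) = ln(24/17) / ln(739000/104000) = 0.3448 / 1.9609 = 0.1759
c = S₁ / A₁^z = 17 / 104000^0.1759 = 17 / 7.626 = 2.229

2.23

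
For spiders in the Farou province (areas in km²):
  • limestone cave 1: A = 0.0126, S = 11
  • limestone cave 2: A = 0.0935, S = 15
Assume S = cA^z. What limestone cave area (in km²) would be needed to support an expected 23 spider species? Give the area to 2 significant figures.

z = ln(15/11) / ln(0.0935/0.0126) = 0.3102 / 2.0043 = 0.1547
c = 11 / 0.0126^0.1547 = 11 / 0.5082 = 21.64
A = (23/21.64)^(1/0.1547) ⇒ ln A = ln(1.063)/0.1547 = 0.3924
A = e^0.3924 ≈ 1.481 km²

1.5 km²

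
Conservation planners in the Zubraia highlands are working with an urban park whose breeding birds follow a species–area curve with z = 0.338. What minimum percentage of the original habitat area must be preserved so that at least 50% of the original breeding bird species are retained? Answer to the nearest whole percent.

Need (A_new/A_old)^0.338 = 0.5, so A_new/A_old = 0.5^(1/0.338) = 0.5^2.959
ln(A_new/A_old) = ln 0.5 / 0.338 = -0.6931 / 0.338 = -2.0507
A_new/A_old = e^-2.0507 ≈ 0.1286

13%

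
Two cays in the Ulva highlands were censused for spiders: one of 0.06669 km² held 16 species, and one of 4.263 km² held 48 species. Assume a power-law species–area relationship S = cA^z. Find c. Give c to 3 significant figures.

z = ln(S₂/S₁) / ln(A₂/A₁) = ln(48/16) / ln(4.263/0.06669) = 1.0986 / 4.1577 = 0.2642
c = S₁ / A₁^z = 16 / 0.06669^0.2642 = 16 / 0.489 = 32.72

32.7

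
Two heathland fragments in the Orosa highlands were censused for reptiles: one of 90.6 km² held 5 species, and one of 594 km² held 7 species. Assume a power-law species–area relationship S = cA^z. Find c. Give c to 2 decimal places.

z = ln(S₂/S₁) / ln(A₂/A₁) = ln(7/5) / ln(594/90.6) = 0.3365 / 1.8804 = 0.1789
c = S₁ / A₁^z = 5 / 90.6^0.1789 = 5 / 2.24 = 2.232

2.23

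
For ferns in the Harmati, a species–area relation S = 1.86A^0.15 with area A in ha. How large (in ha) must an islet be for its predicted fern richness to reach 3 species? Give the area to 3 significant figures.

3 = 1.86 × A^0.15  ⇒  A^0.15 = 3/1.86 = 1.613
ln A = ln(1.613) / 0.15 = 0.4780 / 0.15 = 3.1869
A = e^3.1869 ≈ 24.21 ha

24.2 ha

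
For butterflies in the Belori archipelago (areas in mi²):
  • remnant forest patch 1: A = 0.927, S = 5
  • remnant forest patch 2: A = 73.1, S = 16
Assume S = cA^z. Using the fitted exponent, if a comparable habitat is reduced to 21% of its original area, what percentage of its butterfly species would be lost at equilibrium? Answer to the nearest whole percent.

z = ln(16/5) / ln(73.1/0.927) = 1.1632 / 4.3676 = 0.2663
S_new/S_old = (A_new/A_old)^z = 0.21^0.2663 = exp(0.2663 × -1.5606) = 0.6599
Fraction lost = 1 − 0.6599 = 0.3401

34%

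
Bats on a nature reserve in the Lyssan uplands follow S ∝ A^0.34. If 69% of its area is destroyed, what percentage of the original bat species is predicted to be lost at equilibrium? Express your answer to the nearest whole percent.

33%

S_new/S_old = (A_new/A_old)^z = 0.31^0.34
= exp(0.34 × ln 0.31) = exp(0.34 × -1.1712) = exp(-0.3982) ≈ 0.6715
Fraction lost = 1 − 0.6715 = 0.3285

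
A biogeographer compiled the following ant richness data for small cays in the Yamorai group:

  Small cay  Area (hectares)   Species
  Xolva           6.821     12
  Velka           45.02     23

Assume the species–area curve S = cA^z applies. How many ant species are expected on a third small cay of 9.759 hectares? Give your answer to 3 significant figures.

13.6

z = ln(23/12) / ln(45.02/6.821) = 0.6506 / 1.8871 = 0.3448
c = 12 / 6.821^0.3448 = 12 / 1.939 = 6.19
S₃ = 6.19 × 9.759^0.3448 = 6.19 × 2.193 ≈ 13.58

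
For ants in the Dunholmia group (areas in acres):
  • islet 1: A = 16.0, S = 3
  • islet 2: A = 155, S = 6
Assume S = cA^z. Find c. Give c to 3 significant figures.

1.29

z = ln(S₂/S₁) / ln(A₂/A₁) = ln(6/3) / ln(155/16) = 0.6931 / 2.2708 = 0.3052
c = S₁ / A₁^z = 3 / 16^0.3052 = 3 / 2.331 = 1.287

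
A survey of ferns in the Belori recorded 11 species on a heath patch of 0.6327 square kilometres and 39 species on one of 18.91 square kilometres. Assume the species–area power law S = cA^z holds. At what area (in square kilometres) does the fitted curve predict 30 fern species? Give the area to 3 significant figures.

9.35 square kilometres

z = ln(39/11) / ln(18.91/0.6327) = 1.2657 / 3.3974 = 0.3725
c = 11 / 0.6327^0.3725 = 11 / 0.8432 = 13.05
A = (30/13.05)^(1/0.3725) ⇒ ln A = ln(2.3)/0.3725 = 2.2354
A = e^2.2354 ≈ 9.35 square kilometres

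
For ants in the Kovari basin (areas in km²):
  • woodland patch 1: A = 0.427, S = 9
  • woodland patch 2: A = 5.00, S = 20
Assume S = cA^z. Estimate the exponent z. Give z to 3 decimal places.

Taking logs: ln S = ln c + z ln A, so z = (ln S₂ − ln S₁)/(ln A₂ − ln A₁).
z = ln(20/9) / ln(5/0.427) = ln(2.222) / ln(11.71) = 0.7985 / 2.4604 = 0.3245

0.325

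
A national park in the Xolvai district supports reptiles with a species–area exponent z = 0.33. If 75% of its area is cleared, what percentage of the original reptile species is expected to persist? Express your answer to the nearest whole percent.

63%

S_new/S_old = (A_new/A_old)^z = 0.25^0.33
= exp(0.33 × ln 0.25) = exp(0.33 × -1.3863) = exp(-0.4575) ≈ 0.6329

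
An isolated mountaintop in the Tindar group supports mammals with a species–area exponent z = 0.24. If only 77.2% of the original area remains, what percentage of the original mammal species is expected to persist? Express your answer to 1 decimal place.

S_new/S_old = (A_new/A_old)^z = 0.772^0.24
= exp(0.24 × ln 0.772) = exp(0.24 × -0.2588) = exp(-0.0621) ≈ 0.9398

94.0%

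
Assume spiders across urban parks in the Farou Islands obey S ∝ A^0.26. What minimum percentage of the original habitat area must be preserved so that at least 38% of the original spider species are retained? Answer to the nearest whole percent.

2%

Need (A_new/A_old)^0.26 = 0.38, so A_new/A_old = 0.38^(1/0.26) = 0.38^3.846
ln(A_new/A_old) = ln 0.38 / 0.26 = -0.9676 / 0.26 = -3.7215
A_new/A_old = e^-3.7215 ≈ 0.0242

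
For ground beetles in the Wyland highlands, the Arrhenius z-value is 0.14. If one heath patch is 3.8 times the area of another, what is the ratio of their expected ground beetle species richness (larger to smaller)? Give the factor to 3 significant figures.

1.21

S₂/S₁ = (A₂/A₁)^z = 3.8^0.14
ln(S₂/S₁) = 0.14 × ln 3.8 = 0.14 × 1.3350 = 0.1869
S₂/S₁ = e^0.1869 ≈ 1.206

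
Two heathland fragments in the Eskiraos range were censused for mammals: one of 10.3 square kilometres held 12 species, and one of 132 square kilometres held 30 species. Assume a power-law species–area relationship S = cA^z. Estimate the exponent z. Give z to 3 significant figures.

Taking logs: ln S = ln c + z ln A, so z = (ln S₂ − ln S₁)/(ln A₂ − ln A₁).
z = ln(30/12) / ln(132/10.3) = ln(2.5) / ln(12.82) = 0.9163 / 2.5507 = 0.3592

0.359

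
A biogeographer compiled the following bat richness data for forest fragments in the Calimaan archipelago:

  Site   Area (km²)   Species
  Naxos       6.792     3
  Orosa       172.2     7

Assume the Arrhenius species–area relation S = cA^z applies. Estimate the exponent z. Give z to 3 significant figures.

0.262

Taking logs: ln S = ln c + z ln A, so z = (ln S₂ − ln S₁)/(ln A₂ − ln A₁).
z = ln(7/3) / ln(172.2/6.792) = ln(2.333) / ln(25.35) = 0.8473 / 3.2329 = 0.2621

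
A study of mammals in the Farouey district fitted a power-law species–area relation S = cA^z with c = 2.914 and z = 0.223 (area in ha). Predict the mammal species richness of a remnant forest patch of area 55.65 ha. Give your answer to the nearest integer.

S = 2.914 × 55.65^0.223 = 2.914 × 2.45 ≈ 7.14

7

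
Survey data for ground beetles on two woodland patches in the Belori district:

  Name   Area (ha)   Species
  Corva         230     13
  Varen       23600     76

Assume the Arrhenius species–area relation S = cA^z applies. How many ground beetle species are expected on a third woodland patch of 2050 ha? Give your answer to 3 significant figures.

z = ln(76/13) / ln(23600/230) = 1.7658 / 4.6309 = 0.3813
c = 13 / 230^0.3813 = 13 / 7.953 = 1.635
S₃ = 1.635 × 2050^0.3813 = 1.635 × 18.31 ≈ 29.94

29.9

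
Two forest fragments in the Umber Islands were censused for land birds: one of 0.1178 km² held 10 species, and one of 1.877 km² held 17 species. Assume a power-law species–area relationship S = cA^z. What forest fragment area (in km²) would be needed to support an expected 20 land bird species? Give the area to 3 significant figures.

4.38 km²

z = ln(17/10) / ln(1.877/0.1178) = 0.5306 / 2.7684 = 0.1917
c = 10 / 0.1178^0.1917 = 10 / 0.6637 = 15.07
A = (20/15.07)^(1/0.1917) ⇒ ln A = ln(1.327)/0.1917 = 1.4776
A = e^1.4776 ≈ 4.382 km²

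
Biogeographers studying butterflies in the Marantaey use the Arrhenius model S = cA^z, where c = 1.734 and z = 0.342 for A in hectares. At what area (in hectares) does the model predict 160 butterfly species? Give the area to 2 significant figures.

160 = 1.734 × A^0.342  ⇒  A^0.342 = 160/1.734 = 92.27
ln A = ln(92.27) / 0.342 = 4.5247 / 0.342 = 13.2302
A = e^13.2302 ≈ 556957 hectares

560000 hectares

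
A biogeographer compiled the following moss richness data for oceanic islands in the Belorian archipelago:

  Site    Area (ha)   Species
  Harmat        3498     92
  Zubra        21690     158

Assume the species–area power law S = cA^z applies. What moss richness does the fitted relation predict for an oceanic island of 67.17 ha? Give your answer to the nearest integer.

29

z = ln(158/92) / ln(21690/3498) = 0.5408 / 1.8247 = 0.2964
c = 92 / 3498^0.2964 = 92 / 11.23 = 8.193
S₃ = 8.193 × 67.17^0.2964 = 8.193 × 3.48 ≈ 28.51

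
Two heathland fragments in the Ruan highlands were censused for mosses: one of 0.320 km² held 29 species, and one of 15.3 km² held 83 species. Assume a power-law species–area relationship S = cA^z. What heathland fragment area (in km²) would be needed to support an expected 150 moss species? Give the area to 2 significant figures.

130 km²

z = ln(83/29) / ln(15.3/0.32) = 1.0515 / 3.8673 = 0.2719
c = 29 / 0.32^0.2719 = 29 / 0.7336 = 39.53
A = (150/39.53)^(1/0.2719) ⇒ ln A = ln(3.794)/0.2719 = 4.9043
A = e^4.9043 ≈ 134.9 km²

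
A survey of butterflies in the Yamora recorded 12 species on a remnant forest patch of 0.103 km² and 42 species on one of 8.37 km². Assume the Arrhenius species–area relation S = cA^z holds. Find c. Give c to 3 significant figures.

22.9

z = ln(S₂/S₁) / ln(A₂/A₁) = ln(42/12) / ln(8.37/0.103) = 1.2528 / 4.3977 = 0.2849
c = S₁ / A₁^z = 12 / 0.103^0.2849 = 12 / 0.5233 = 22.93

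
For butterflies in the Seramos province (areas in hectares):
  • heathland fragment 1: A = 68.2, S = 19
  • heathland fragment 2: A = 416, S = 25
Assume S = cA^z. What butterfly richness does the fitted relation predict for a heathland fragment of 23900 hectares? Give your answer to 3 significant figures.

z = ln(25/19) / ln(416/68.2) = 0.2744 / 1.8082 = 0.1518
c = 19 / 68.2^0.1518 = 19 / 1.898 = 10.01
S₃ = 10.01 × 23900^0.1518 = 10.01 × 4.619 ≈ 46.23

46.2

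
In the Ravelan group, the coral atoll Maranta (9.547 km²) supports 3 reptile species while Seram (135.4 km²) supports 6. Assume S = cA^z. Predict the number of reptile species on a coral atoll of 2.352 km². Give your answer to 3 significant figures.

2.08

z = ln(6/3) / ln(135.4/9.547) = 0.6931 / 2.6520 = 0.2614
c = 3 / 9.547^0.2614 = 3 / 1.803 = 1.663
S₃ = 1.663 × 2.352^0.2614 = 1.663 × 1.25 ≈ 2.08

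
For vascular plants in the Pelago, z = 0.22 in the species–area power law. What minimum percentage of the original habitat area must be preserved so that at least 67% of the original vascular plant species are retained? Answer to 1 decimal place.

Need (A_new/A_old)^0.22 = 0.67, so A_new/A_old = 0.67^(1/0.22) = 0.67^4.545
ln(A_new/A_old) = ln 0.67 / 0.22 = -0.4005 / 0.22 = -1.8204
A_new/A_old = e^-1.8204 ≈ 0.162

16.2%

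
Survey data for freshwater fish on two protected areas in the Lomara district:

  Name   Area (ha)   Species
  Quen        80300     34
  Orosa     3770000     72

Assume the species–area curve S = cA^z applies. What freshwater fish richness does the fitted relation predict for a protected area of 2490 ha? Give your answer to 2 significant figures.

z = ln(72/34) / ln(3770000/80300) = 0.7503 / 3.8491 = 0.1949
c = 34 / 80300^0.1949 = 34 / 9.038 = 3.762
S₃ = 3.762 × 2490^0.1949 = 3.762 × 4.592 ≈ 17.28

17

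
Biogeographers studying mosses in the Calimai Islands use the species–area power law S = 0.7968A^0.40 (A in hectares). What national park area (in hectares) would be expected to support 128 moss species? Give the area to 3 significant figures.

128 = 0.7968 × A^0.4  ⇒  A^0.4 = 128/0.7968 = 160.6
ln A = ln(160.6) / 0.4 = 5.0792 / 0.4 = 12.6980
A = e^12.6980 ≈ 327078 hectares

327000 hectares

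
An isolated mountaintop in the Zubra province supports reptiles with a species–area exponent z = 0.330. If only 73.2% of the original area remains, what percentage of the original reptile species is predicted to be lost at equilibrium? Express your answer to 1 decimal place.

9.8%

S_new/S_old = (A_new/A_old)^z = 0.732^0.33
= exp(0.33 × ln 0.732) = exp(0.33 × -0.3120) = exp(-0.1030) ≈ 0.9022
Fraction lost = 1 − 0.9022 = 0.09783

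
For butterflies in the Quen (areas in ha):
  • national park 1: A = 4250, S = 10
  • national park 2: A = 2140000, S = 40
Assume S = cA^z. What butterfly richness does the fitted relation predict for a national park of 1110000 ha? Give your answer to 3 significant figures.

34.6

z = ln(40/10) / ln(2140000/4250) = 1.3863 / 6.2216 = 0.2228
c = 10 / 4250^0.2228 = 10 / 6.434 = 1.554
S₃ = 1.554 × 1110000^0.2228 = 1.554 × 22.23 ≈ 34.56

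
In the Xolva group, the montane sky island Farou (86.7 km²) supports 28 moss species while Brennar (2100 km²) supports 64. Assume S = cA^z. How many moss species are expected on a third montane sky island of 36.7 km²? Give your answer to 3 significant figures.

z = ln(64/28) / ln(2100/86.7) = 0.8267 / 3.1872 = 0.2594
c = 28 / 86.7^0.2594 = 28 / 3.182 = 8.8
S₃ = 8.8 × 36.7^0.2594 = 8.8 × 2.546 ≈ 22.4

22.4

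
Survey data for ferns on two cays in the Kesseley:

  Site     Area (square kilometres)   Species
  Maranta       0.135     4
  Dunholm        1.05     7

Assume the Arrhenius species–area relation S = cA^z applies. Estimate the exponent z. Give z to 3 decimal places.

Taking logs: ln S = ln c + z ln A, so z = (ln S₂ − ln S₁)/(ln A₂ − ln A₁).
z = ln(7/4) / ln(1.05/0.135) = ln(1.75) / ln(7.778) = 0.5596 / 2.0513 = 0.2728

0.273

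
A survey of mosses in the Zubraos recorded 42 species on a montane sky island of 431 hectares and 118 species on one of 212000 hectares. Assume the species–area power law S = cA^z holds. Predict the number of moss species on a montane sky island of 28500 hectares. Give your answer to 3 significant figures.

84.5

z = ln(118/42) / ln(212000/431) = 1.0330 / 6.1982 = 0.1667
c = 42 / 431^0.1667 = 42 / 2.748 = 15.28
S₃ = 15.28 × 28500^0.1667 = 15.28 × 5.527 ≈ 84.46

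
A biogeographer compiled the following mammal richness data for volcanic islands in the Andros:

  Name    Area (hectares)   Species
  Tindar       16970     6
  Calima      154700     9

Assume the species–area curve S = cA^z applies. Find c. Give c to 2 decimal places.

z = ln(S₂/S₁) / ln(A₂/A₁) = ln(9/6) / ln(154700/16970) = 0.4055 / 2.2100 = 0.1835
c = S₁ / A₁^z = 6 / 16970^0.1835 = 6 / 5.97 = 1.005

1.00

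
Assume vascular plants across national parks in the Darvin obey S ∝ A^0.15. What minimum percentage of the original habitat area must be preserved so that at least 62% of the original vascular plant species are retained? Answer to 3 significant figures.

Need (A_new/A_old)^0.15 = 0.62, so A_new/A_old = 0.62^(1/0.15) = 0.62^6.667
ln(A_new/A_old) = ln 0.62 / 0.15 = -0.4780 / 0.15 = -3.1869
A_new/A_old = e^-3.1869 ≈ 0.0413

4.13%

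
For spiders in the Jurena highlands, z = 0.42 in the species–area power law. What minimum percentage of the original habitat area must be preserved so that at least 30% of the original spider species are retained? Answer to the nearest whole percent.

Need (A_new/A_old)^0.42 = 0.3, so A_new/A_old = 0.3^(1/0.42) = 0.3^2.381
ln(A_new/A_old) = ln 0.3 / 0.42 = -1.2040 / 0.42 = -2.8666
A_new/A_old = e^-2.8666 ≈ 0.05689

6%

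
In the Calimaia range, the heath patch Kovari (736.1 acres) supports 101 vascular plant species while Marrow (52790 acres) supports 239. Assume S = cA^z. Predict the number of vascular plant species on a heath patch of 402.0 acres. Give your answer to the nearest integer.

89

z = ln(239/101) / ln(52790/736.1) = 0.8613 / 4.2727 = 0.2016
c = 101 / 736.1^0.2016 = 101 / 3.784 = 26.69
S₃ = 26.69 × 402^0.2016 = 26.69 × 3.35 ≈ 89.4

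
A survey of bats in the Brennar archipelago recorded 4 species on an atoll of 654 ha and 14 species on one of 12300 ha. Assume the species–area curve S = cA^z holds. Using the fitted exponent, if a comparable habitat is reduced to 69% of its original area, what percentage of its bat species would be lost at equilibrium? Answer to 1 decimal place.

z = ln(14/4) / ln(12300/654) = 1.2528 / 2.9342 = 0.4269
S_new/S_old = (A_new/A_old)^z = 0.69^0.4269 = exp(0.4269 × -0.3711) = 0.8535
Fraction lost = 1 − 0.8535 = 0.1465

14.7%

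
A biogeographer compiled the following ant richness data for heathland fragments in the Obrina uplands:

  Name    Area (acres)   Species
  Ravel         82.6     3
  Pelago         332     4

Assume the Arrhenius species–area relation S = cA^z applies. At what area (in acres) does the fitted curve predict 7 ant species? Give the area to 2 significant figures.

z = ln(4/3) / ln(332/82.6) = 0.2877 / 1.3911 = 0.2068
c = 3 / 82.6^0.2068 = 3 / 2.491 = 1.204
A = (7/1.204)^(1/0.2068) ⇒ ln A = ln(5.813)/0.2068 = 8.5112
A = e^8.5112 ≈ 4970 acres

5000 acres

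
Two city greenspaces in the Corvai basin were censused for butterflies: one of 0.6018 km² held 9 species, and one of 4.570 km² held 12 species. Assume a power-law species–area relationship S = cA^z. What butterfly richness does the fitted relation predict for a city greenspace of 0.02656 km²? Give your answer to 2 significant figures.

5.8

z = ln(12/9) / ln(4.57/0.6018) = 0.2877 / 2.0273 = 0.1419
c = 9 / 0.6018^0.1419 = 9 / 0.9305 = 9.672
S₃ = 9.672 × 0.02656^0.1419 = 9.672 × 0.5976 ≈ 5.78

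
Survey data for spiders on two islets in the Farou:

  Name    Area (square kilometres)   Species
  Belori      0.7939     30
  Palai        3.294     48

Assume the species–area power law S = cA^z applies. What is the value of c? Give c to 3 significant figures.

32.4

z = ln(S₂/S₁) / ln(A₂/A₁) = ln(48/30) / ln(3.294/0.7939) = 0.4700 / 1.4229 = 0.3303
c = S₁ / A₁^z = 30 / 0.7939^0.3303 = 30 / 0.9266 = 32.38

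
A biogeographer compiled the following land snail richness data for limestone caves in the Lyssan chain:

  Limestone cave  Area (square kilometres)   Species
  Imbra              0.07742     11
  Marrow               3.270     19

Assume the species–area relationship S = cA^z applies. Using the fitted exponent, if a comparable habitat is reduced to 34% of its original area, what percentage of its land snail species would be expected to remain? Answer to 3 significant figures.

z = ln(19/11) / ln(3.27/0.07742) = 0.5465 / 3.7433 = 0.1460
S_new/S_old = (A_new/A_old)^z = 0.34^0.1460 = exp(0.1460 × -1.0788) = 0.8543

85.4%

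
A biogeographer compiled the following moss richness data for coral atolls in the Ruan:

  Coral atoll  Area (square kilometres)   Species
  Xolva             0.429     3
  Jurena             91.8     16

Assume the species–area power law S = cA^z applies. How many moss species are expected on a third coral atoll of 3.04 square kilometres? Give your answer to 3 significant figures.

5.53

z = ln(16/3) / ln(91.8/0.429) = 1.6740 / 5.3659 = 0.3120
c = 3 / 0.429^0.3120 = 3 / 0.768 = 3.906
S₃ = 3.906 × 3.04^0.3120 = 3.906 × 1.415 ≈ 5.526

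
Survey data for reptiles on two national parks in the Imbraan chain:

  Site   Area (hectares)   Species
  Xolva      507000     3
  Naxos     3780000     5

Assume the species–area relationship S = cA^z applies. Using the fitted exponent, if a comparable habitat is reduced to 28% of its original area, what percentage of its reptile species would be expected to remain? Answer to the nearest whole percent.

72%

z = ln(5/3) / ln(3780000/507000) = 0.5108 / 2.0090 = 0.2543
S_new/S_old = (A_new/A_old)^z = 0.28^0.2543 = exp(0.2543 × -1.2730) = 0.7235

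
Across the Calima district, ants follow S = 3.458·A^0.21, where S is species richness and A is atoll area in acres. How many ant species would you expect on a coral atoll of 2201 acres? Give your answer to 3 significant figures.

17.4

S = 3.458 × 2201^0.21 = 3.458 × 5.034 ≈ 17.41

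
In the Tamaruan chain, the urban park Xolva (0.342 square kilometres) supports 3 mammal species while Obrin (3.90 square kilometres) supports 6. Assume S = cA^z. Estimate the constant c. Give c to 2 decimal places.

z = ln(S₂/S₁) / ln(A₂/A₁) = ln(6/3) / ln(3.9/0.342) = 0.6931 / 2.4339 = 0.2848
c = S₁ / A₁^z = 3 / 0.342^0.2848 = 3 / 0.7367 = 4.072

4.07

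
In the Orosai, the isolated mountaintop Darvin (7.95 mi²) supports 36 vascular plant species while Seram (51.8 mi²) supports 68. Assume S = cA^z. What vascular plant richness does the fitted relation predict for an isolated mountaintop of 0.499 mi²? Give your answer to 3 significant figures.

z = ln(68/36) / ln(51.8/7.95) = 0.6360 / 1.8742 = 0.3393
c = 36 / 7.95^0.3393 = 36 / 2.021 = 17.81
S₃ = 17.81 × 0.499^0.3393 = 17.81 × 0.7899 ≈ 14.07

14.1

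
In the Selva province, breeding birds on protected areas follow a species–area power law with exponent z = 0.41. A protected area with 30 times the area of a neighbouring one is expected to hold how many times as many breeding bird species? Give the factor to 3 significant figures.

S₂/S₁ = (A₂/A₁)^z = 30^0.41
ln(S₂/S₁) = 0.41 × ln 30 = 0.41 × 3.4012 = 1.3945
S₂/S₁ = e^1.3945 ≈ 4.033

4.03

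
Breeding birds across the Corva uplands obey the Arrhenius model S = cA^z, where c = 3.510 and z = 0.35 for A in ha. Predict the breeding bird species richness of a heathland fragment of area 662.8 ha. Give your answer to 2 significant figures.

S = 3.51 × 662.8^0.35
ln S = ln 3.51 + 0.35 × ln 662.8 = 1.2556 + 0.35 × 6.4965 = 3.5294
S = e^3.5294 ≈ 34.1

34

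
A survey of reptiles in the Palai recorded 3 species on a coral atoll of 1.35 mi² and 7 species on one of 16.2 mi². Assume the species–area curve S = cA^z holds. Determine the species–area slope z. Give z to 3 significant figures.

Taking logs: ln S = ln c + z ln A, so z = (ln S₂ − ln S₁)/(ln A₂ − ln A₁).
z = ln(7/3) / ln(16.2/1.35) = ln(2.333) / ln(12) = 0.8473 / 2.4849 = 0.3410

0.341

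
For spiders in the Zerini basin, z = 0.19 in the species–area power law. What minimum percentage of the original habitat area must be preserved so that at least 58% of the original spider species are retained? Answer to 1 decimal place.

5.7%

Need (A_new/A_old)^0.19 = 0.58, so A_new/A_old = 0.58^(1/0.19) = 0.58^5.263
ln(A_new/A_old) = ln 0.58 / 0.19 = -0.5447 / 0.19 = -2.8670
A_new/A_old = e^-2.8670 ≈ 0.05687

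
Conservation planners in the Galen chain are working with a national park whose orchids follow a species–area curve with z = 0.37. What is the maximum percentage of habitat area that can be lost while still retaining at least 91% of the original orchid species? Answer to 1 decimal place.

22.5%

Need (A_new/A_old)^0.37 = 0.91, so A_new/A_old = 0.91^(1/0.37) = 0.91^2.703
ln(A_new/A_old) = ln 0.91 / 0.37 = -0.0943 / 0.37 = -0.2549
A_new/A_old = e^-0.2549 ≈ 0.775
Fraction that can be lost = 1 − 0.775 = 0.225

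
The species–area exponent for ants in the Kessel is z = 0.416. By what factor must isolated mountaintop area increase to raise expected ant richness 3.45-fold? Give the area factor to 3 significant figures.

19.6

(A₂/A₁)^0.416 = 3.45, so A₂/A₁ = 3.45^(1/0.416) = 3.45^2.404
ln(A₂/A₁) = ln 3.45 / 0.416 = 1.2384 / 0.416 = 2.9769
A₂/A₁ = e^2.9769 ≈ 19.63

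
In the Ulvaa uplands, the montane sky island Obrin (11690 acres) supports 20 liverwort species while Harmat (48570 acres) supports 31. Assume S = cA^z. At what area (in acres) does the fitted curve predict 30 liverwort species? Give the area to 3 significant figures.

z = ln(31/20) / ln(48570/11690) = 0.4383 / 1.4243 = 0.3077
c = 20 / 11690^0.3077 = 20 / 17.85 = 1.12
A = (30/1.12)^(1/0.3077) ⇒ ln A = ln(26.78)/0.3077 = 10.6842
A = e^10.6842 ≈ 43660 acres

43700 acres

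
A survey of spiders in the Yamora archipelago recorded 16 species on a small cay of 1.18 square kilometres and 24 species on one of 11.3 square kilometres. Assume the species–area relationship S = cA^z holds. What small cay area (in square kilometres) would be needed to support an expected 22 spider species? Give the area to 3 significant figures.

6.96 square kilometres

z = ln(24/16) / ln(11.3/1.18) = 0.4055 / 2.2593 = 0.1795
c = 16 / 1.18^0.1795 = 16 / 1.03 = 15.53
A = (22/15.53)^(1/0.1795) ⇒ ln A = ln(1.416)/0.1795 = 1.9400
A = e^1.9400 ≈ 6.959 square kilometres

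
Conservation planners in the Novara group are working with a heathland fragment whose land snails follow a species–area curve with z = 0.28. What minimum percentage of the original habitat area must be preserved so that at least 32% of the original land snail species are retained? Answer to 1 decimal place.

Need (A_new/A_old)^0.28 = 0.32, so A_new/A_old = 0.32^(1/0.28) = 0.32^3.571
ln(A_new/A_old) = ln 0.32 / 0.28 = -1.1394 / 0.28 = -4.0694
A_new/A_old = e^-4.0694 ≈ 0.01709

1.7%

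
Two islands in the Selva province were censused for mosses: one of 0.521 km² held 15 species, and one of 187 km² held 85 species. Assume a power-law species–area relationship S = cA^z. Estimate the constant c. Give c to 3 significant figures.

18.2

z = ln(S₂/S₁) / ln(A₂/A₁) = ln(85/15) / ln(187/0.521) = 1.7346 / 5.8831 = 0.2948
c = S₁ / A₁^z = 15 / 0.521^0.2948 = 15 / 0.8251 = 18.18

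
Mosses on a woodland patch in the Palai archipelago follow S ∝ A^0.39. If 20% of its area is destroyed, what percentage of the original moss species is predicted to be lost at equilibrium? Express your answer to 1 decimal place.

S_new/S_old = (A_new/A_old)^z = 0.8^0.39
= exp(0.39 × ln 0.8) = exp(0.39 × -0.2231) = exp(-0.0870) ≈ 0.9167
Fraction lost = 1 − 0.9167 = 0.08335

8.3%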